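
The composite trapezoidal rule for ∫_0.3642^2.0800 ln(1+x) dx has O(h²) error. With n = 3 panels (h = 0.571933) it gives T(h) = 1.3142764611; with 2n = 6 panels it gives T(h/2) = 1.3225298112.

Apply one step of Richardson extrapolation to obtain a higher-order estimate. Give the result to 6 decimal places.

1.325281

Order 2 gives 2^r = 4 and 2^r − 1 = 3.
4 × 1.3225298112 − 1.3142764611 = 3.9758427837
Denominator 4 − 1 = 3.
So the Richardson estimate is 1.3252809279.
Shift from A(h/2): +0.0027511167.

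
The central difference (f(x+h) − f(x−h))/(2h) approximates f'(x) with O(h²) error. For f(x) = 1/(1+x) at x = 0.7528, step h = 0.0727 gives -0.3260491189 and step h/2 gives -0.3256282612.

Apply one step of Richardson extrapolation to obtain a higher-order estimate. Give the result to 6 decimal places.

r = 2, so 2^r = 4.
Numerator 4 × A(h/2) − A(h) = 4 × (-0.3256282612) − (-0.3260491189) = -0.9764639259
(4 × (-0.3256282612) − (-0.3260491189))/(4 − 1) = -0.3254879753
Gap between inputs: 4.209e-04; correction applied: +0.0001402859.

-0.325488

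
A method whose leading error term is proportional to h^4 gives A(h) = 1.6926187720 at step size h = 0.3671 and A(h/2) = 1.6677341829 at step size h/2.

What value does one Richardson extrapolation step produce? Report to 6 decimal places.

r = 4: numerator weight 16, denominator 15.
Weighted: 26.6837469264 − 1.6926187720 = 24.9911281544
Divide by 2^4 − 1 = 15.
24.9911281544 ÷ 15 = 1.6660752103

1.666075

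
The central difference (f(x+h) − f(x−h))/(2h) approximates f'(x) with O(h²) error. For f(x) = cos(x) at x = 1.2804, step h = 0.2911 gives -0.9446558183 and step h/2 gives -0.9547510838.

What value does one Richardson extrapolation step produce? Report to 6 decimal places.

Method order is 2; weight 2^2 = 4.
Numerator 4·A(h/2) − A(h) = 4·(-0.9547510838) − (-0.9446558183) = -2.8743485169
Extrapolated: (-2.8743485169) / 3 = -0.9581161723
Shift from A(h/2): −0.0033650885.

-0.958116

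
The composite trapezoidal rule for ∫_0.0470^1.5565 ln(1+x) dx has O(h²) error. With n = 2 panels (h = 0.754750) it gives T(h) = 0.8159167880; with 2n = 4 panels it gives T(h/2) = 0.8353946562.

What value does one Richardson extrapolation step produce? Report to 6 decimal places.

With r = 2 the leading error scales as h^2, so the weight is 2^2 = 4.
4*0.8353946562 = 3.3415786248; subtract 0.8159167880 → 2.5256618368
Divide by 2^2 − 1 = 3.
So the Richardson estimate is 0.8418872789.
Correction |R − A(h/2)| = 6.493e-03; gap |A(h/2) − A(h)| = 1.948e-02.

0.841887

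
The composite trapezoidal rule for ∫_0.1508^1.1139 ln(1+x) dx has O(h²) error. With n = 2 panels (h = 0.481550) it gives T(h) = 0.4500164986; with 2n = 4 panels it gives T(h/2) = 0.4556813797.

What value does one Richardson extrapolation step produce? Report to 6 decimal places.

With r = 2 the leading error scales as h^2, so the weight is 2^2 = 4.
Weighted: 1.8227255188 − 0.4500164986 = 1.3727090202
Extrapolated: 1.3727090202 / 3 = 0.4575696734

0.457570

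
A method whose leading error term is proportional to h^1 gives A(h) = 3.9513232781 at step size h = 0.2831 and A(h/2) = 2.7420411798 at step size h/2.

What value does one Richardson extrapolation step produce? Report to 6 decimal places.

1.532759

Order 1 gives 2^r = 2 and 2^r − 1 = 1.
2*2.7420411798 = 5.4840823596; 5.4840823596 − 3.9513232781 = 1.5327590815
Divide by 2^1 − 1 = 1.
So the Richardson estimate is 1.5327590815.
Correction |R − A(h/2)| = 1.209e+00; gap |A(h/2) − A(h)| = 1.209e+00.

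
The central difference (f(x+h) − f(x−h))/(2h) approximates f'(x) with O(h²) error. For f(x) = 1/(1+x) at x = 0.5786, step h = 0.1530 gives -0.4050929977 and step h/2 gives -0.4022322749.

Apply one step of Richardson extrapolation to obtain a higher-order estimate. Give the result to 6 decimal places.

-0.401279

With r = 2 the leading error scales as h^2, so the weight is 2^2 = 4.
A(h/2) − A(h) = -0.4022322749 − (-0.4050929977) = 0.0028607228
Correction (A(h/2) − A(h))/(4 − 1) = 0.0028607228/3 = 0.0009535743
R = A(h/2) + (A(h/2) − A(h))/3 = -0.4022322749 + 0.0009535743 = -0.4012787006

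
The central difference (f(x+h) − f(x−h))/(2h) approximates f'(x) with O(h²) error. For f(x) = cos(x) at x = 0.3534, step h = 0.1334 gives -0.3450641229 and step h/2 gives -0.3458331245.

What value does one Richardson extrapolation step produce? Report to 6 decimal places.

-0.346089

Leading term ∝ h^2; use weight 4 = 2^2.
Top: 4(-0.3458331245) − (-0.3450641229) = -1.0382683751
Extrapolated: (-1.0382683751) / 3 = -0.3460894584
Shift from A(h/2): −0.0002563339.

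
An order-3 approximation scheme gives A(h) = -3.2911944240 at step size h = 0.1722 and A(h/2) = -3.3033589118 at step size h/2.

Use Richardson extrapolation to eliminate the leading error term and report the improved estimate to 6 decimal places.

-3.305097

Leading term ∝ h^3; use weight 8 = 2^3.
8·(-3.3033589118) = -26.4268712944; subtract (-3.2911944240) → -23.1356768704
(8·(-3.3033589118) − (-3.2911944240))/(8 − 1) = -3.3050966958
Gap between inputs: 1.216e-02; correction applied: −0.0017377840.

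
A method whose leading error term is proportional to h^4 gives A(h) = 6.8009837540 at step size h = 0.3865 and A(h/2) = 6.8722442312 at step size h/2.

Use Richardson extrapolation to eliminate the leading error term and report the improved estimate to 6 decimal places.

6.876995

Leading term ∝ h^4; use weight 16 = 2^4.
A(h/2) − A(h) = 6.8722442312 − 6.8009837540 = 0.0712604772
Correction (A(h/2) − A(h))/(16 − 1) = 0.0712604772/15 = 0.0047506985
R = 6.8722442312 + 0.0047506985 = 6.8769949297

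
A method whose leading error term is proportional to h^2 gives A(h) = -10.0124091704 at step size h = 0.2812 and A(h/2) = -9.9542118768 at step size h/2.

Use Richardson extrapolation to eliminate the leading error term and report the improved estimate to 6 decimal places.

-9.934813

Order 2 gives 2^r = 4 and 2^r − 1 = 3.
A(h/2) − A(h) = -9.9542118768 − (-10.0124091704) = 0.0581972936
Correction (A(h/2) − A(h))/(4 − 1) = 0.0581972936/3 = 0.0193990979
R = -9.9542118768 + 0.0193990979 = -9.9348127789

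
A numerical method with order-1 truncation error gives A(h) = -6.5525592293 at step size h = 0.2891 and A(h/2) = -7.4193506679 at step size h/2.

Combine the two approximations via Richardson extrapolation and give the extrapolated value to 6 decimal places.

Error is O(h^1); halving h shrinks it by 2^1 = 2.
Weighted: (-14.8387013358) − (-6.5525592293) = -8.2861421065
Denominator 2 − 1 = 1.
Extrapolated: (-8.2861421065) / 1 = -8.2861421065
Correction |R − A(h/2)| = 8.668e-01; gap |A(h/2) − A(h)| = 8.668e-01.

-8.286142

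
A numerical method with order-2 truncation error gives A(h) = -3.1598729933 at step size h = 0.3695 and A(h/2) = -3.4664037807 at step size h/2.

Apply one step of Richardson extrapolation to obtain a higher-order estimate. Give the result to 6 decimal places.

-3.568581

Leading term ∝ h^2; use weight 4 = 2^2.
Difference of the inputs: -3.4664037807 − (-3.1598729933) = -0.3065307874
Correction (A(h/2) − A(h))/(4 − 1) = (-0.3065307874)/3 = -0.1021769291
R = -3.4664037807 − 0.1021769291 = -3.5685807098
Gap between inputs: 3.065e-01; correction applied: −0.1021769291.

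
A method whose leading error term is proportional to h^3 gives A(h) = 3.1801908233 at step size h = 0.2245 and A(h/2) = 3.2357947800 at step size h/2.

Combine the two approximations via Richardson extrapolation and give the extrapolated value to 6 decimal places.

The method has order 3: 2^3 = 8.
Difference of the inputs: 3.2357947800 − 3.1801908233 = 0.0556039567
Correction (A(h/2) − A(h))/(8 − 1) = 0.0556039567/7 = 0.0079434224
R = A(h/2) + (A(h/2) − A(h))/7 = 3.2357947800 + 0.0079434224 = 3.2437382024
Correction |R − A(h/2)| = 7.943e-03; gap |A(h/2) − A(h)| = 5.560e-02.

3.243738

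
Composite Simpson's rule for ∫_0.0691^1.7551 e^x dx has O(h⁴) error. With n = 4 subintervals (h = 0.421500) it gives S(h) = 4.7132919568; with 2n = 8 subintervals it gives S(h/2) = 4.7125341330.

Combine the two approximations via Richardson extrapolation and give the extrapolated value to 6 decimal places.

Error is O(h^4); halving h shrinks it by 2^4 = 16.
16×4.7125341330 = 75.4005461280; 75.4005461280 − 4.7132919568 = 70.6872541712
Divide by 2^4 − 1 = 15.
R = 70.6872541712/15 = 4.7124836114
Gap between inputs: 7.578e-04; correction applied: −0.0000505216.

4.712484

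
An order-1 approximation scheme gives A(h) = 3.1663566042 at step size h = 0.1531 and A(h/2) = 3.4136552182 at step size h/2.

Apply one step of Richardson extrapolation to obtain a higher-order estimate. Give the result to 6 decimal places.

With r = 1 the leading error scales as h^1, so the weight is 2^1 = 2.
A(h/2) − A(h) = 3.4136552182 − 3.1663566042 = 0.2472986140
Correction (A(h/2) − A(h))/(2 − 1) = 0.2472986140/1 = 0.2472986140
R = 3.4136552182 + 0.2472986140 = 3.6609538322

3.660954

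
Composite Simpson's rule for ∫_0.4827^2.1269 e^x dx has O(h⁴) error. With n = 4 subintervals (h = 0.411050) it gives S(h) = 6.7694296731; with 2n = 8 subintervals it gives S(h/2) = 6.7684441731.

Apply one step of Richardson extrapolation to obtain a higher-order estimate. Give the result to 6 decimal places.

6.768378

r = 4, so 2^r = 16.
A(h/2) − A(h) = 6.7684441731 − 6.7694296731 = -0.0009855000
Correction (A(h/2) − A(h))/(16 − 1) = (-0.0009855000)/15 = -0.0000657000
R = A(h/2) + (A(h/2) − A(h))/15 = 6.7684441731 − 0.0000657000 = 6.7683784731
Gap between inputs: 9.855e-04; correction applied: −0.0000657000.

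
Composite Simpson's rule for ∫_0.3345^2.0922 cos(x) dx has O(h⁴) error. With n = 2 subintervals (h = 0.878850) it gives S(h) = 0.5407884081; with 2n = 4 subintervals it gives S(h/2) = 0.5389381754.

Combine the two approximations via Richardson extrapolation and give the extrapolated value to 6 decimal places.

Method order is 4; weight 2^4 = 16.
Difference of the inputs: 0.5389381754 − 0.5407884081 = -0.0018502327
Correction (A(h/2) − A(h))/(16 − 1) = (-0.0018502327)/15 = -0.0001233488
R = 0.5389381754 − 0.0001233488 = 0.5388148266
Gap between inputs: 1.850e-03; correction applied: −0.0001233488.

0.538815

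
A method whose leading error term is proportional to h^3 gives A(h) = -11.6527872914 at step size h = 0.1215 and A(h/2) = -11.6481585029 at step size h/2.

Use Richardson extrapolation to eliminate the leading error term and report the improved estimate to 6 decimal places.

-11.647497

The method has order 3: 2^3 = 8.
Top: 8(-11.6481585029) − (-11.6527872914) = -81.5324807318
R = (-81.5324807318)/7 = -11.6474972474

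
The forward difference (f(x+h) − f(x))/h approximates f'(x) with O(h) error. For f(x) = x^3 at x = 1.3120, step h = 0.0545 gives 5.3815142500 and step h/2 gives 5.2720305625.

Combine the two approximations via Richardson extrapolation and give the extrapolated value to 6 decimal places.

r = 1: numerator weight 2, denominator 1.
Numerator 2 × A(h/2) − A(h) = 2 × 5.2720305625 − 5.3815142500 = 5.1625468750
5.1625468750 ÷ 1 = 5.1625468750
Correction |R − A(h/2)| = 1.095e-01; gap |A(h/2) − A(h)| = 1.095e-01.

5.162547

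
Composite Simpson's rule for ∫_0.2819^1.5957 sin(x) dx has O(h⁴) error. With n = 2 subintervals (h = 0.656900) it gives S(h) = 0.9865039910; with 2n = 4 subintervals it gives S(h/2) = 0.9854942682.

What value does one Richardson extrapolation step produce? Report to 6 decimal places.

Order 4 gives 2^r = 16 and 2^r − 1 = 15.
16·0.9854942682 = 15.7679082912; 15.7679082912 − 0.9865039910 = 14.7814043002
Divide by 2^4 − 1 = 15.
14.7814043002 ÷ 15 = 0.9854269533
Gap between inputs: 1.010e-03; correction applied: −0.0000673149.

0.985427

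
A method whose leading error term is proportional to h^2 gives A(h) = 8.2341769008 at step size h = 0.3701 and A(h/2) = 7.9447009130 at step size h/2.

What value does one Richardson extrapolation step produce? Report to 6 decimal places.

7.848209

With r = 2 the leading error scales as h^2, so the weight is 2^2 = 4.
2^2×A(h/2) = 31.7788036520; minus A(h) gives 23.5446267512.
Divide by 2^2 − 1 = 3.
Result: 7.8482089171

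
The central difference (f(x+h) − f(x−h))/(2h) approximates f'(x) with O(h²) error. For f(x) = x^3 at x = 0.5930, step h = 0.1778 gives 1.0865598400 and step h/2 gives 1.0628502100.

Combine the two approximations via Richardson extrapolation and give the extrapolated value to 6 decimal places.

1.054947

Method order is 2; weight 2^2 = 4.
Top: 4(1.0628502100) − (1.0865598400) = 3.1648410000
3.1648410000 ÷ 3 = 1.0549470000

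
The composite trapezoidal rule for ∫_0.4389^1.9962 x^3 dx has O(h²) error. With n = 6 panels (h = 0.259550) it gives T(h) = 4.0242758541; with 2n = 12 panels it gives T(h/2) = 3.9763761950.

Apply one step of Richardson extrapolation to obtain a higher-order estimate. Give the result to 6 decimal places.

3.960410

r = 2: numerator weight 4, denominator 3.
Top: 4(3.9763761950) − (4.0242758541) = 11.8812289259
Denominator 4 − 1 = 3.
R = 11.8812289259/3 = 3.9604096420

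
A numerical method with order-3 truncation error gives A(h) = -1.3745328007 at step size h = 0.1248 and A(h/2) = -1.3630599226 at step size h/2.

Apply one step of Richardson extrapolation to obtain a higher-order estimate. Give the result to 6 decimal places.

-1.361421

r = 3, so 2^r = 8.
Difference of the inputs: -1.3630599226 − (-1.3745328007) = 0.0114728781
Divide by 2^3 − 1 = 7: 0.0114728781/7 = 0.0016389826
R = A(h/2) + (A(h/2) − A(h))/7 = -1.3630599226 + 0.0016389826 = -1.3614209400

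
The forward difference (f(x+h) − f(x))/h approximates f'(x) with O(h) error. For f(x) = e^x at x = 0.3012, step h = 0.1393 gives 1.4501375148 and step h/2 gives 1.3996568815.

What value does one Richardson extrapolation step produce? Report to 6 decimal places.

1.349176

With r = 1 the leading error scales as h^1, so the weight is 2^1 = 2.
Top: 2(1.3996568815) − (1.4501375148) = 1.3491762482
(2·1.3996568815 − 1.4501375148)/(2 − 1) = 1.3491762482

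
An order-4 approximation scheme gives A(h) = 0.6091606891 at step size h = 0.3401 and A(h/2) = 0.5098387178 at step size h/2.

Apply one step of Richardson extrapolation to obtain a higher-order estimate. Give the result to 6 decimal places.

With r = 4 the leading error scales as h^4, so the weight is 2^4 = 16.
16×0.5098387178 − 0.6091606891 = 7.5482587957
Divide by 2^4 − 1 = 15.
Result: 0.5032172530
Gap between inputs: 9.932e-02; correction applied: −0.0066214648.

0.503217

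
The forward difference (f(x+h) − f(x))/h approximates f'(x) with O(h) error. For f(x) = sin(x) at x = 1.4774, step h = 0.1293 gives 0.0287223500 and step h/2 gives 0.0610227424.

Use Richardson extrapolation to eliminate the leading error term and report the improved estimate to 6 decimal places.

0.093323

r = 1, so 2^r = 2.
2×0.0610227424 − 0.0287223500 = 0.0933231348
0.0933231348 ÷ 1 = 0.0933231348
Correction |R − A(h/2)| = 3.230e-02; gap |A(h/2) − A(h)| = 3.230e-02.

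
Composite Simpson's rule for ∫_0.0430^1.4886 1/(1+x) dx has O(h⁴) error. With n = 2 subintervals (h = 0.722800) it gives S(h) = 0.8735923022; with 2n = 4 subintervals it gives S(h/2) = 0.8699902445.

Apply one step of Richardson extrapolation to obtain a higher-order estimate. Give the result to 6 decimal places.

r = 4, so 2^r = 16.
16×0.8699902445 − 0.8735923022 = 13.0462516098
(16×0.8699902445 − 0.8735923022)/(16 − 1) = 0.8697501073
Gap between inputs: 3.602e-03; correction applied: −0.0002401372.

0.869750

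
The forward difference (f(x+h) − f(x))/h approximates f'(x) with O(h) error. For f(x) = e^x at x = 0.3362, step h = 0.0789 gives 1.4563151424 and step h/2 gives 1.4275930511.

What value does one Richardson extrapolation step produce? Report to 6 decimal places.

r = 1, so 2^r = 2.
2 × 1.4275930511 = 2.8551861022; 2.8551861022 − 1.4563151424 = 1.3988709598
R = 1.3988709598/1 = 1.3988709598
Correction |R − A(h/2)| = 2.872e-02; gap |A(h/2) − A(h)| = 2.872e-02.

1.398871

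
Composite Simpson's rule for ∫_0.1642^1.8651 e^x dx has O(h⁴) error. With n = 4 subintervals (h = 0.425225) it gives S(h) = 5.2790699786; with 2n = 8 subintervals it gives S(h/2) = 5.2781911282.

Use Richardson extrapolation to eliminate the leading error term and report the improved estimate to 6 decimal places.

5.278133

With r = 4 the leading error scales as h^4, so the weight is 2^4 = 16.
Top: 16(5.2781911282) − (5.2790699786) = 79.1719880726
(16*5.2781911282 − 5.2790699786)/(16 − 1) = 5.2781325382
Correction |R − A(h/2)| = 5.859e-05; gap |A(h/2) − A(h)| = 8.789e-04.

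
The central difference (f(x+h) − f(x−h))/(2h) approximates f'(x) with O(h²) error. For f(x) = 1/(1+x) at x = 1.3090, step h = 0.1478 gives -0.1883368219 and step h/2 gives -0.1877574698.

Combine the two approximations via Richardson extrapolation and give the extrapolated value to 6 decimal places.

r = 2: numerator weight 4, denominator 3.
Top: 4(-0.1877574698) − (-0.1883368219) = -0.5626930573
Divide by 2^2 − 1 = 3.
R = (-0.5626930573)/3 = -0.1875643524
Shift from A(h/2): +0.0001931174.

-0.187564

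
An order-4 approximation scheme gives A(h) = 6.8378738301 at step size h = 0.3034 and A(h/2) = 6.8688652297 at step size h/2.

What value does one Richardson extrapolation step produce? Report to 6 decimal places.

6.870931

Method order is 4; weight 2^4 = 16.
16 × 6.8688652297 − 6.8378738301 = 103.0639698451
Divide by 2^4 − 1 = 15.
Extrapolated: 103.0639698451 / 15 = 6.8709313230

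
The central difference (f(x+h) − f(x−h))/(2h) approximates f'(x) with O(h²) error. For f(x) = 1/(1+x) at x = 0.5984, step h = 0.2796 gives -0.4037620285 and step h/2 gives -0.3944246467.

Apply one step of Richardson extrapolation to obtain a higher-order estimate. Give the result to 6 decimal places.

-0.391312

Order 2 gives 2^r = 4 and 2^r − 1 = 3.
Difference of the inputs: -0.3944246467 − (-0.4037620285) = 0.0093373818
Divide by 2^2 − 1 = 3: 0.0093373818/3 = 0.0031124606
R = A(h/2) + (A(h/2) − A(h))/3 = -0.3944246467 + 0.0031124606 = -0.3913121861
Gap between inputs: 9.337e-03; correction applied: +0.0031124606.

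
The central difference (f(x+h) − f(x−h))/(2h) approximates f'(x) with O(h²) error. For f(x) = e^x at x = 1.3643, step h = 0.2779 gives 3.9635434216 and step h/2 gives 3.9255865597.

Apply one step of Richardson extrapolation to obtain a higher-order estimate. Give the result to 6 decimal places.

3.912934

Error is O(h^2); halving h shrinks it by 2^2 = 4.
4·3.9255865597 = 15.7023462388; 15.7023462388 − 3.9635434216 = 11.7388028172
R = 11.7388028172/3 = 3.9129342724
Shift from A(h/2): −0.0126522873.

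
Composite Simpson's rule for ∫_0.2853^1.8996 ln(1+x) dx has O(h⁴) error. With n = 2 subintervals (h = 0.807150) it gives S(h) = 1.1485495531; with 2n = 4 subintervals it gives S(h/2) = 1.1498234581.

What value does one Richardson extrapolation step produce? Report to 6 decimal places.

1.149908

r = 4: numerator weight 16, denominator 15.
Numerator 16×A(h/2) − A(h) = 16×1.1498234581 − 1.1485495531 = 17.2486257765
Denominator 16 − 1 = 15.
So the Richardson estimate is 1.1499083851.
Correction |R − A(h/2)| = 8.493e-05; gap |A(h/2) − A(h)| = 1.274e-03.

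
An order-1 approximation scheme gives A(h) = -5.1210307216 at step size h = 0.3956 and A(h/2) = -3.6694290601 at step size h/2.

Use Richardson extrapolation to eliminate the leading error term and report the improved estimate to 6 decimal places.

-2.217827

r = 1, so 2^r = 2.
2^1 × A(h/2) = -7.3388581202; minus A(h) gives -2.2178273986.
Divide by 2^1 − 1 = 1.
Extrapolated: (-2.2178273986) / 1 = -2.2178273986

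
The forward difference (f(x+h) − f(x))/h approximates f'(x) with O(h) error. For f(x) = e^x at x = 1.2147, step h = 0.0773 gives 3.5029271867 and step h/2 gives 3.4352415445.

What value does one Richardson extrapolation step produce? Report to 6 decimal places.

With r = 1 the leading error scales as h^1, so the weight is 2^1 = 2.
Top: 2(3.4352415445) − (3.5029271867) = 3.3675559023
(2*3.4352415445 − 3.5029271867)/(2 − 1) = 3.3675559023

3.367556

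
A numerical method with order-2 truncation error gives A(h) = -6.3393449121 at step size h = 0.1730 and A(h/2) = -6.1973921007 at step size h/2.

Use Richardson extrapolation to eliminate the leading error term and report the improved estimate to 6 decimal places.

r = 2: numerator weight 4, denominator 3.
Weighted: (-24.7895684028) − (-6.3393449121) = -18.4502234907
(4*(-6.1973921007) − (-6.3393449121))/(4 − 1) = -6.1500744969

-6.150074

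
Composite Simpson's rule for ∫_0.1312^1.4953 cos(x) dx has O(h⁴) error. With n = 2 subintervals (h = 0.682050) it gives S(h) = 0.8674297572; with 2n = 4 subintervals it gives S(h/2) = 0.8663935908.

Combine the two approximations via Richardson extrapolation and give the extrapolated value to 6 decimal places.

With r = 4 the leading error scales as h^4, so the weight is 2^4 = 16.
2^4·A(h/2) = 13.8622974528; minus A(h) gives 12.9948676956.
12.9948676956 ÷ 15 = 0.8663245130

0.866325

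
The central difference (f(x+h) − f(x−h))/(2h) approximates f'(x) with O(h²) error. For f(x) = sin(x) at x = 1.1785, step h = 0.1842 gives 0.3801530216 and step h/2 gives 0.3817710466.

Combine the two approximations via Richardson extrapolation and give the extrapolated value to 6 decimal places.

0.382310

Order 2 gives 2^r = 4 and 2^r − 1 = 3.
4·0.3817710466 − 0.3801530216 = 1.1469311648
Extrapolated: 1.1469311648 / 3 = 0.3823103883
Correction |R − A(h/2)| = 5.393e-04; gap |A(h/2) − A(h)| = 1.618e-03.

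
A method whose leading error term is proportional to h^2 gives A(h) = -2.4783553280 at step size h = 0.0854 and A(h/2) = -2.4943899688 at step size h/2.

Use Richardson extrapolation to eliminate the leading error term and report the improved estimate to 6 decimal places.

Leading term ∝ h^2; use weight 4 = 2^2.
Numerator 4*A(h/2) − A(h) = 4*(-2.4943899688) − (-2.4783553280) = -7.4992045472
(-7.4992045472) ÷ 3 = -2.4997348491
Shift from A(h/2): −0.0053448803.

-2.499735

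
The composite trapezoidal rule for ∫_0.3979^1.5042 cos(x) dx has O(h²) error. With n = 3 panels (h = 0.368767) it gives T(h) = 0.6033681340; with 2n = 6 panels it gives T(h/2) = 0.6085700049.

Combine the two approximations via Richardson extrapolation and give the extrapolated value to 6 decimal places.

0.610304

r = 2: numerator weight 4, denominator 3.
A(h/2) − A(h) = 0.6085700049 − 0.6033681340 = 0.0052018709
Divide by 2^2 − 1 = 3: 0.0052018709/3 = 0.0017339570
R = A(h/2) + (A(h/2) − A(h))/3 = 0.6085700049 + 0.0017339570 = 0.6103039619
Gap between inputs: 5.202e-03; correction applied: +0.0017339570.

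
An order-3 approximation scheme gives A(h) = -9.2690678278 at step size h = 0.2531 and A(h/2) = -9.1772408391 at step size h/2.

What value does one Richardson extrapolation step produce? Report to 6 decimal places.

-9.164123

The method has order 3: 2^3 = 8.
Difference of the inputs: -9.1772408391 − (-9.2690678278) = 0.0918269887
Divide by 2^3 − 1 = 7: 0.0918269887/7 = 0.0131181412
R = A(h/2) + (A(h/2) − A(h))/7 = -9.1772408391 + 0.0131181412 = -9.1641226979
Gap between inputs: 9.183e-02; correction applied: +0.0131181412.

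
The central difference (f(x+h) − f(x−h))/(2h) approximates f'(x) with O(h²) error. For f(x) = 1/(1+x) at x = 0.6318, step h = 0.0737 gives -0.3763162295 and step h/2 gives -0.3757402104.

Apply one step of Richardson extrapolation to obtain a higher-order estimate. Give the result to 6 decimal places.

-0.375548

Method order is 2; weight 2^2 = 4.
Weighted: (-1.5029608416) − (-0.3763162295) = -1.1266446121
Divide by 2^2 − 1 = 3.
(4*(-0.3757402104) − (-0.3763162295))/(4 − 1) = -0.3755482040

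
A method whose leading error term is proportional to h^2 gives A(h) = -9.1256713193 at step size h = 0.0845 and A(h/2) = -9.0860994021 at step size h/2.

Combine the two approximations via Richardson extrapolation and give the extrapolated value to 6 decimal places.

Error is O(h^2); halving h shrinks it by 2^2 = 4.
4×(-9.0860994021) − (-9.1256713193) = -27.2187262891
Extrapolated: (-27.2187262891) / 3 = -9.0729087630

-9.072909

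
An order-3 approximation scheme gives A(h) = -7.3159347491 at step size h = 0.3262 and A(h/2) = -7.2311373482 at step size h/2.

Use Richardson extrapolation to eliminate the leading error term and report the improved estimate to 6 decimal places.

Error is O(h^3); halving h shrinks it by 2^3 = 8.
Top: 8(-7.2311373482) − (-7.3159347491) = -50.5331640365
Denominator 8 − 1 = 7.
Result: -7.2190234338

-7.219023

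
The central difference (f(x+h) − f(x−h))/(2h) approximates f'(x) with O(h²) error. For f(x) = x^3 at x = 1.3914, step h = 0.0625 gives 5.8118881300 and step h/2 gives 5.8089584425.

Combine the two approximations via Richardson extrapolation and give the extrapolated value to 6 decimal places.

5.807982

Error is O(h^2); halving h shrinks it by 2^2 = 4.
Weighted: 23.2358337700 − 5.8118881300 = 17.4239456400
R = 17.4239456400/3 = 5.8079818800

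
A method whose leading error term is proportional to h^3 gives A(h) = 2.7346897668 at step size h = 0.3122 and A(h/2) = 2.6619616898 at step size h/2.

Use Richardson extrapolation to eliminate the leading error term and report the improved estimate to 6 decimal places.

2.651572

Leading term ∝ h^3; use weight 8 = 2^3.
A(h/2) − A(h) = 2.6619616898 − 2.7346897668 = -0.0727280770
Correction (A(h/2) − A(h))/(8 − 1) = (-0.0727280770)/7 = -0.0103897253
R = A(h/2) + (A(h/2) − A(h))/7 = 2.6619616898 − 0.0103897253 = 2.6515719645
Gap between inputs: 7.273e-02; correction applied: −0.0103897253.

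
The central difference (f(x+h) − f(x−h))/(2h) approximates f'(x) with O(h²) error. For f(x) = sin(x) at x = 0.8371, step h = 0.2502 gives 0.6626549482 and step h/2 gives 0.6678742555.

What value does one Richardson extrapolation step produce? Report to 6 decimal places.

0.669614

r = 2: numerator weight 4, denominator 3.
4×0.6678742555 = 2.6714970220; subtract 0.6626549482 → 2.0088420738
2.0088420738 ÷ 3 = 0.6696140246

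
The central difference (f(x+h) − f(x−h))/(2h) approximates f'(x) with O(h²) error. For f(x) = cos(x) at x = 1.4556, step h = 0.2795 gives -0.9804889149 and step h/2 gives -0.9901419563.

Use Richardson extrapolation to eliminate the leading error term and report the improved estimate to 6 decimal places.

-0.993360

r = 2: numerator weight 4, denominator 3.
Numerator 4*A(h/2) − A(h) = 4*(-0.9901419563) − (-0.9804889149) = -2.9800789103
Divide by 2^2 − 1 = 3.
(-2.9800789103) ÷ 3 = -0.9933596368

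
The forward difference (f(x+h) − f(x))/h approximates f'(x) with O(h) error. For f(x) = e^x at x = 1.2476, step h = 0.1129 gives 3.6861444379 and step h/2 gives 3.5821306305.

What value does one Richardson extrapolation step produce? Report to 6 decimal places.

Leading term ∝ h^1; use weight 2 = 2^1.
2·3.5821306305 − 3.6861444379 = 3.4781168231
3.4781168231 ÷ 1 = 3.4781168231
Shift from A(h/2): −0.1040138074.

3.478117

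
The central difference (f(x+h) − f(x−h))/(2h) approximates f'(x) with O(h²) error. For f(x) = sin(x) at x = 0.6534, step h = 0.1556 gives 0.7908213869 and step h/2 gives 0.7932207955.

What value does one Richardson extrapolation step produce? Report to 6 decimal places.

Method order is 2; weight 2^2 = 4.
Difference of the inputs: 0.7932207955 − 0.7908213869 = 0.0023994086
Correction (A(h/2) − A(h))/(4 − 1) = 0.0023994086/3 = 0.0007998029
R = 0.7932207955 + 0.0007998029 = 0.7940205984
Shift from A(h/2): +0.0007998029.

0.794021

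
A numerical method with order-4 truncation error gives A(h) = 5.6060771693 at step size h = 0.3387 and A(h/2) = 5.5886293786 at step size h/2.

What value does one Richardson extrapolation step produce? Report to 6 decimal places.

5.587466

r = 4: numerator weight 16, denominator 15.
Weighted: 89.4180700576 − 5.6060771693 = 83.8119928883
(16×5.5886293786 − 5.6060771693)/(16 − 1) = 5.5874661926
Gap between inputs: 1.745e-02; correction applied: −0.0011631860.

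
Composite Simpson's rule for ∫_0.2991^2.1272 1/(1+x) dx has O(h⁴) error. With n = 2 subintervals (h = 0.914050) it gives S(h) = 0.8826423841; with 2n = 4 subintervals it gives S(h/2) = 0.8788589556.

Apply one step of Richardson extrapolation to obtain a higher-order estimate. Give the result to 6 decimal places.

Leading term ∝ h^4; use weight 16 = 2^4.
16 × 0.8788589556 = 14.0617432896; subtract 0.8826423841 → 13.1791009055
Denominator 16 − 1 = 15.
So the Richardson estimate is 0.8786067270.
Gap between inputs: 3.783e-03; correction applied: −0.0002522286.

0.878607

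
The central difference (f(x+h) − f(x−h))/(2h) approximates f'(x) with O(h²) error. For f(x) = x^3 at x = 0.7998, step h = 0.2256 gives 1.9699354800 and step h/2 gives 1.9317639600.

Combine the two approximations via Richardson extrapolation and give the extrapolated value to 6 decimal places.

1.919040

Method order is 2; weight 2^2 = 4.
A(h/2) − A(h) = 1.9317639600 − 1.9699354800 = -0.0381715200
Correction (A(h/2) − A(h))/(4 − 1) = (-0.0381715200)/3 = -0.0127238400
R = A(h/2) + (A(h/2) − A(h))/3 = 1.9317639600 − 0.0127238400 = 1.9190401200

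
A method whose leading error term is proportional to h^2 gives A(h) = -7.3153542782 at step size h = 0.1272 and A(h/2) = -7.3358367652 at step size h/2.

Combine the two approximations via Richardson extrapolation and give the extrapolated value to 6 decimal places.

-7.342664

r = 2, so 2^r = 4.
4·(-7.3358367652) − (-7.3153542782) = -22.0279927826
(4·(-7.3358367652) − (-7.3153542782))/(4 − 1) = -7.3426642609
Shift from A(h/2): −0.0068274957.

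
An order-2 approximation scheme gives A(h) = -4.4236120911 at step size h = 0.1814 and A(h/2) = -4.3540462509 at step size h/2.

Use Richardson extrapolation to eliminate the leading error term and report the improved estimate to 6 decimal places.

-4.330858

With r = 2 the leading error scales as h^2, so the weight is 2^2 = 4.
2^2·A(h/2) = -17.4161850036; minus A(h) gives -12.9925729125.
Denominator 4 − 1 = 3.
(4·(-4.3540462509) − (-4.4236120911))/(4 − 1) = -4.3308576375
Correction |R − A(h/2)| = 2.319e-02; gap |A(h/2) − A(h)| = 6.957e-02.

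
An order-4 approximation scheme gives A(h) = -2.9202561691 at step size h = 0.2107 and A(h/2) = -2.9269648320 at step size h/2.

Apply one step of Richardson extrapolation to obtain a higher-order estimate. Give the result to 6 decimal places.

-2.927412

r = 4: numerator weight 16, denominator 15.
Weighted: (-46.8314373120) − (-2.9202561691) = -43.9111811429
Divide by 2^4 − 1 = 15.
(-43.9111811429) ÷ 15 = -2.9274120762
Gap between inputs: 6.709e-03; correction applied: −0.0004472442.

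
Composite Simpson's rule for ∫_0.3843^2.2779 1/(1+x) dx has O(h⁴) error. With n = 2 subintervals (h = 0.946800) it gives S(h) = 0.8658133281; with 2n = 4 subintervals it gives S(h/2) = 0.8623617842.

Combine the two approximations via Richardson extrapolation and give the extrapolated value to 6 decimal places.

Method order is 4; weight 2^4 = 16.
Top: 16(0.8623617842) − (0.8658133281) = 12.9319752191
Divide by 2^4 − 1 = 15.
12.9319752191 ÷ 15 = 0.8621316813
Shift from A(h/2): −0.0002301029.

0.862132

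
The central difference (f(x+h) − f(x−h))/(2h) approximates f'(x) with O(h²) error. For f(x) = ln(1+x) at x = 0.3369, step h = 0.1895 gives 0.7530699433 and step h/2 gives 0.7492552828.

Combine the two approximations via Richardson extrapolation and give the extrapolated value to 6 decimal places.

The method has order 2: 2^2 = 4.
2^2·A(h/2) = 2.9970211312; minus A(h) gives 2.2439511879.
(4·0.7492552828 − 0.7530699433)/(4 − 1) = 0.7479837293
Gap between inputs: 3.815e-03; correction applied: −0.0012715535.

0.747984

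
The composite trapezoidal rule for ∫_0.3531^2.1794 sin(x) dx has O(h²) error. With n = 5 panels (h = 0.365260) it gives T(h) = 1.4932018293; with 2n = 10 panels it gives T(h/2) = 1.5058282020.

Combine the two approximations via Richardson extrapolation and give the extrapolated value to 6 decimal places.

r = 2: numerator weight 4, denominator 3.
Numerator 4×A(h/2) − A(h) = 4×1.5058282020 − 1.4932018293 = 4.5301109787
(4×1.5058282020 − 1.4932018293)/(4 − 1) = 1.5100369929
Gap between inputs: 1.263e-02; correction applied: +0.0042087909.

1.510037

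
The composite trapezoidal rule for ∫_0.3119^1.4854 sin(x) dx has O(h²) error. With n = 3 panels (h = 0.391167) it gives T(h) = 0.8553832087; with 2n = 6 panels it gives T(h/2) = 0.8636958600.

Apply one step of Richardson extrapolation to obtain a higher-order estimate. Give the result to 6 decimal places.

0.866467

The method has order 2: 2^2 = 4.
Numerator 4*A(h/2) − A(h) = 4*0.8636958600 − 0.8553832087 = 2.5994002313
Divide by 2^2 − 1 = 3.
R = 2.5994002313/3 = 0.8664667438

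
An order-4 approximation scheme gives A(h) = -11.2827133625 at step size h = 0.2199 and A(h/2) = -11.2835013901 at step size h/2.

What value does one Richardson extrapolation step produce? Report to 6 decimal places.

-11.283554

With r = 4 the leading error scales as h^4, so the weight is 2^4 = 16.
2^4 × A(h/2) = -180.5360222416; minus A(h) gives -169.2533088791.
R = (-169.2533088791)/15 = -11.2835539253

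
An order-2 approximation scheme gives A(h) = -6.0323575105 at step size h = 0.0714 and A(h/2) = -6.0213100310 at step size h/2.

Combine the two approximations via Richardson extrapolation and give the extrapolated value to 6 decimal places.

-6.017628

r = 2: numerator weight 4, denominator 3.
4*(-6.0213100310) − (-6.0323575105) = -18.0528826135
Divide by 2^2 − 1 = 3.
So the Richardson estimate is -6.0176275378.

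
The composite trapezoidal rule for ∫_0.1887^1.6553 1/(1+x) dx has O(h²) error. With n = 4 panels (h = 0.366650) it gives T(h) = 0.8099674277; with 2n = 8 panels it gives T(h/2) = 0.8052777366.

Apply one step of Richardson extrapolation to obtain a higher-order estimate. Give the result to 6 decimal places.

0.803715

r = 2: numerator weight 4, denominator 3.
4*0.8052777366 = 3.2211109464; subtract 0.8099674277 → 2.4111435187
R = 2.4111435187/3 = 0.8037145062
Correction |R − A(h/2)| = 1.563e-03; gap |A(h/2) − A(h)| = 4.690e-03.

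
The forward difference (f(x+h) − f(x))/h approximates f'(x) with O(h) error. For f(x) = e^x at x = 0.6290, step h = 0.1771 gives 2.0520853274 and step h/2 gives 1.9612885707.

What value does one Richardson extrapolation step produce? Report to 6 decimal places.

Order 1 gives 2^r = 2 and 2^r − 1 = 1.
Numerator 2·A(h/2) − A(h) = 2·1.9612885707 − 2.0520853274 = 1.8704918140
Denominator 2 − 1 = 1.
Result: 1.8704918140

1.870492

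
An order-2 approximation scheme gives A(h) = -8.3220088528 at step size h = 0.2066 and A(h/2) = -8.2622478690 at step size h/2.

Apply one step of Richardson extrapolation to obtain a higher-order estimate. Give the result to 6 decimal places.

-8.242328

r = 2: numerator weight 4, denominator 3.
4 × (-8.2622478690) = -33.0489914760; (-33.0489914760) − (-8.3220088528) = -24.7269826232
Denominator 4 − 1 = 3.
R = (-24.7269826232)/3 = -8.2423275411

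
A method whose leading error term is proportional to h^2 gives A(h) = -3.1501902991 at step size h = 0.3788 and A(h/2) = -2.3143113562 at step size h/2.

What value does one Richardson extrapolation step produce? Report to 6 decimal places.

-2.035685

Leading term ∝ h^2; use weight 4 = 2^2.
4×(-2.3143113562) = -9.2572454248; subtract (-3.1501902991) → -6.1070551257
R = (-6.1070551257)/3 = -2.0356850419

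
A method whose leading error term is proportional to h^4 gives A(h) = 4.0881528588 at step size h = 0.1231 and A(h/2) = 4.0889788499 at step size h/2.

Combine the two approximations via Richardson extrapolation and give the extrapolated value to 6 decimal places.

4.089034

Method order is 4; weight 2^4 = 16.
16×4.0889788499 − 4.0881528588 = 61.3355087396
Divide by 2^4 − 1 = 15.
Result: 4.0890339160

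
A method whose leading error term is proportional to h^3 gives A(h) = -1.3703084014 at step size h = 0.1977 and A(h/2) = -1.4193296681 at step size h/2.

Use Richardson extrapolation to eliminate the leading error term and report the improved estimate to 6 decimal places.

-1.426333

r = 3, so 2^r = 8.
8*(-1.4193296681) − (-1.3703084014) = -9.9843289434
Extrapolated: (-9.9843289434) / 7 = -1.4263327062
Gap between inputs: 4.902e-02; correction applied: −0.0070030381.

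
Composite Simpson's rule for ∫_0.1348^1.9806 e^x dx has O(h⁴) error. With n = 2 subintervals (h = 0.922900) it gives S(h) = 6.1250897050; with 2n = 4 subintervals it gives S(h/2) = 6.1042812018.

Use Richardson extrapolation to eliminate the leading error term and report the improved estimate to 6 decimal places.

Method order is 4; weight 2^4 = 16.
Difference of the inputs: 6.1042812018 − 6.1250897050 = -0.0208085032
Divide by 2^4 − 1 = 15: (-0.0208085032)/15 = -0.0013872335
R = 6.1042812018 − 0.0013872335 = 6.1028939683

6.102894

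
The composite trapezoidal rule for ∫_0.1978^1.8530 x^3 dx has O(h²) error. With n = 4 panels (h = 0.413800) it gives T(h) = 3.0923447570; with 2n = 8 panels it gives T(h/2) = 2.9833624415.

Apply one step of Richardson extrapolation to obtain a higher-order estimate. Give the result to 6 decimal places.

Order 2 gives 2^r = 4 and 2^r − 1 = 3.
Numerator 4×A(h/2) − A(h) = 4×2.9833624415 − 3.0923447570 = 8.8411050090
(4×2.9833624415 − 3.0923447570)/(4 − 1) = 2.9470350030

2.947035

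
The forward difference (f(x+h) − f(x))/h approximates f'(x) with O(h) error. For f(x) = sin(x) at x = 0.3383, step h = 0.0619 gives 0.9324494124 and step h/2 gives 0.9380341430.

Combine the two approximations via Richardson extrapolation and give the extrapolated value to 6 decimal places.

The method has order 1: 2^1 = 2.
2×0.9380341430 = 1.8760682860; subtract 0.9324494124 → 0.9436188736
Divide by 2^1 − 1 = 1.
R = 0.9436188736/1 = 0.9436188736

0.943619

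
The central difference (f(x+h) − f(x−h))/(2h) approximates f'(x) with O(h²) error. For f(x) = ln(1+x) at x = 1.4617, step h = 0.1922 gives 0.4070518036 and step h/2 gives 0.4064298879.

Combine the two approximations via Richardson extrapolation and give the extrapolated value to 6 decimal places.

Method order is 2; weight 2^2 = 4.
Weighted: 1.6257195516 − 0.4070518036 = 1.2186677480
Extrapolated: 1.2186677480 / 3 = 0.4062225827
Shift from A(h/2): −0.0002073052.

0.406223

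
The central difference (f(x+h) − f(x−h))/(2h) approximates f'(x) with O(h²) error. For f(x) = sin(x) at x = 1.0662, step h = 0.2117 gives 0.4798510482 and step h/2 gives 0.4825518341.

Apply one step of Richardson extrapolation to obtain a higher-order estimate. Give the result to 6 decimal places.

0.483452

With r = 2 the leading error scales as h^2, so the weight is 2^2 = 4.
2^2×A(h/2) = 1.9302073364; minus A(h) gives 1.4503562882.
Divide by 2^2 − 1 = 3.
(4×0.4825518341 − 0.4798510482)/(4 − 1) = 0.4834520961
Gap between inputs: 2.701e-03; correction applied: +0.0009002620.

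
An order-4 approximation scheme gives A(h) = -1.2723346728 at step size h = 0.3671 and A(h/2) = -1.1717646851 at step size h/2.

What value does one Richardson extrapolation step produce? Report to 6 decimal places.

-1.165060

Error is O(h^4); halving h shrinks it by 2^4 = 16.
Difference of the inputs: -1.1717646851 − (-1.2723346728) = 0.1005699877
Correction (A(h/2) − A(h))/(16 − 1) = 0.1005699877/15 = 0.0067046658
R = A(h/2) + (A(h/2) − A(h))/15 = -1.1717646851 + 0.0067046658 = -1.1650600193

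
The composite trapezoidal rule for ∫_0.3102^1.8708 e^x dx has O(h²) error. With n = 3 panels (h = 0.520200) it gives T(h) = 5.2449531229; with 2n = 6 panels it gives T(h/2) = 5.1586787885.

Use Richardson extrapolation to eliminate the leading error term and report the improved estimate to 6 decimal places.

The method has order 2: 2^2 = 4.
Weighted: 20.6347151540 − 5.2449531229 = 15.3897620311
(4·5.1586787885 − 5.2449531229)/(4 − 1) = 5.1299206770
Correction |R − A(h/2)| = 2.876e-02; gap |A(h/2) − A(h)| = 8.627e-02.

5.129921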